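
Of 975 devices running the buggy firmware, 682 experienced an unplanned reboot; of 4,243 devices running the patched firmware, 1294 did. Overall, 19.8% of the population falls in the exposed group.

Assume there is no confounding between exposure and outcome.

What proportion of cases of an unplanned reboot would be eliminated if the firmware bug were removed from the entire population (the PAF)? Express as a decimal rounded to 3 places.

PAF ≈ 0.204

p₁ = P(outcome | exposed) = 682/975 = 0.69949
p₀ = P(outcome | unexposed) = 1294/4243 = 0.30497
Overall risk P(Y=1) = π·p₁ + (1−π)·p₀ = 0.198×0.69949 + 0.802×0.30497 = 0.38309.
Under exogeneity, PAF = [P(Y=1) − p₀] / P(Y=1).
PAF = (0.38309 − 0.30497) / 0.38309 ≈ 0.2039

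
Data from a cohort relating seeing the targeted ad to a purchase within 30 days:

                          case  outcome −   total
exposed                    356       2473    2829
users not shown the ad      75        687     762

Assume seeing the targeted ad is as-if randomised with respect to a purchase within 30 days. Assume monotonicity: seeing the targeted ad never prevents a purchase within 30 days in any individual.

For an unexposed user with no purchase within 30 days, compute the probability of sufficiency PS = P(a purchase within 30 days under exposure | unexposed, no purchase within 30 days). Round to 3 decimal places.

p₁ = P(outcome | exposed) = 356/2829 = 0.12584
p₀ = P(outcome | unexposed) = 75/762 = 0.098425
Under exogeneity and monotonicity, PS = (p₁ − p₀)/(1 − p₀).
PS = (0.12584 − 0.098425) / 0.90157 ≈ 0.0304

PS ≈ 0.030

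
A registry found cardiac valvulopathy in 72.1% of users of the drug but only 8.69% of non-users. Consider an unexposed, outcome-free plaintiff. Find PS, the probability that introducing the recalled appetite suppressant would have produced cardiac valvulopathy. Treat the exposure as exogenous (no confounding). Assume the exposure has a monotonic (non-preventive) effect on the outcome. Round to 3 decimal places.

p₁ = 0.721, p₀ = 0.0869.
Under exogeneity and monotonicity, PS = (p₁ − p₀) / (1 − p₀).
PS = (0.721 − 0.0869) / (1 − 0.0869) = 0.6341 / 0.9131 ≈ 0.6944

PS ≈ 0.694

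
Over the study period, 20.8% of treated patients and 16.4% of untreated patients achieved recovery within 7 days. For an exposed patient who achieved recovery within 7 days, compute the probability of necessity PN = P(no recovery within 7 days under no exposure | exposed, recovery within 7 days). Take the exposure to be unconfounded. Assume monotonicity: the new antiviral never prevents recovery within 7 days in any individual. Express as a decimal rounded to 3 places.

PN ≈ 0.212

p₁ = 0.208, p₀ = 0.164.
Under exogeneity and monotonicity, PN = (p₁ − p₀) / p₁.
PN = (0.208 − 0.164) / 0.208 = 0.044 / 0.208 ≈ 0.2115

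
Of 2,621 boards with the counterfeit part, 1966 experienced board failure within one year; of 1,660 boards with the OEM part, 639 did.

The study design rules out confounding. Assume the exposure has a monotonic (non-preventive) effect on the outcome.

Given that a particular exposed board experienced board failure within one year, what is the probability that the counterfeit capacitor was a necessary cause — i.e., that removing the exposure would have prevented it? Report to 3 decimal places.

PN ≈ 0.487

p₁ = P(outcome | exposed) = 1966/2621 = 0.7501
p₀ = P(outcome | unexposed) = 639/1660 = 0.38494
Under exogeneity and monotonicity, PN = (p₁ − p₀) / p₁.
PN = (0.7501 − 0.38494) / 0.7501 = 0.36516 / 0.7501 ≈ 0.4868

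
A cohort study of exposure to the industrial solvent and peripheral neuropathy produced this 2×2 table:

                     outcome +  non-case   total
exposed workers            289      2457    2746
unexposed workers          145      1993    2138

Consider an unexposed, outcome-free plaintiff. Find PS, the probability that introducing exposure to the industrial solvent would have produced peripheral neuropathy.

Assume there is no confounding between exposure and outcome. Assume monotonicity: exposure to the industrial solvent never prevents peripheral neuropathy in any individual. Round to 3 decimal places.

p₁ = P(outcome | exposed) = 289/2746 = 0.10524
p₀ = P(outcome | unexposed) = 145/2138 = 0.06782
Under exogeneity and monotonicity, PS = (p₁ − p₀)/(1 − p₀).
PS = (0.10524 − 0.06782) / 0.93218 ≈ 0.0401

PS ≈ 0.040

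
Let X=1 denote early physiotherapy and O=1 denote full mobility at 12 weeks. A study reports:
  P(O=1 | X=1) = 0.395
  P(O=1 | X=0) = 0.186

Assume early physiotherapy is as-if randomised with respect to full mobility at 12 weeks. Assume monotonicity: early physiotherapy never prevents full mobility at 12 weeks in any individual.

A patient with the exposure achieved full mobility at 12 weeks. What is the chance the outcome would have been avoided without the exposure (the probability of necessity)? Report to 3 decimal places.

PN ≈ 0.529

Let p₁ = 0.395, p₀ = 0.186.
Under exogeneity and monotonicity, PN = (p₁ − p₀) / p₁.
PN = (0.395 − 0.186) / 0.395 = 0.209 / 0.395 ≈ 0.5291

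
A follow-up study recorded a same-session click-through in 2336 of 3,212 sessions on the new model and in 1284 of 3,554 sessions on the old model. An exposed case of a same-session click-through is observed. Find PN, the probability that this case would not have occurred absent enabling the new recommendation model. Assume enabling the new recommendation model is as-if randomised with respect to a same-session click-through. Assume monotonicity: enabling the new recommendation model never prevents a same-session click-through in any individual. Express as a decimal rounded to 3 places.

p₁ = P(outcome | exposed) = 2336/3212 = 0.72727
p₀ = P(outcome | unexposed) = 1284/3554 = 0.36128
Under exogeneity and monotonicity, PN = (p₁ − p₀) / p₁.
PN = (0.72727 − 0.36128) / 0.72727 = 0.36599 / 0.72727 ≈ 0.5032

PN ≈ 0.503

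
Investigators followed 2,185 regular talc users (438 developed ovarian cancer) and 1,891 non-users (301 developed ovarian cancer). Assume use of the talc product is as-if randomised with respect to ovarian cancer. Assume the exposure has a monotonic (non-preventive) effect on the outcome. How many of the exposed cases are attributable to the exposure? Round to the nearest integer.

about 90 cases

p₁ = P(outcome | exposed) = 438/2185 = 0.20046
p₀ = P(outcome | unexposed) = 301/1891 = 0.15918
PN = (p₁ − p₀)/p₁ = (0.20046 − 0.15918) / 0.20046 ≈ 0.20594.
Attributable cases ≈ PN × (exposed cases) = 0.20594 × 438 ≈ 90.20.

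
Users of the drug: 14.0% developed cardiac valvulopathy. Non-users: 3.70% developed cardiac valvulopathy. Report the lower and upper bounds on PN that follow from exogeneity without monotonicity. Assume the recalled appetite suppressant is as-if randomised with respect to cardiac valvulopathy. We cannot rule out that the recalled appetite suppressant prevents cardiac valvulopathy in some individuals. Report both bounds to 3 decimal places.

p₁ = 0.14, p₀ = 0.037.
Under exogeneity alone the bounds on PN are max{0,(p₁−p₀)/p₁} ≤ PN ≤ min{1,(1−p₀)/p₁}.
  lower = (p₁ − p₀)/p₁ = 0.103 / 0.14 ≈ 0.7357
  upper = min{1, (1 − p₀)/p₁} = 0.963 / 0.14 ≈ 6.8786 → capped at 1

0.736 ≤ PN ≤ 1.000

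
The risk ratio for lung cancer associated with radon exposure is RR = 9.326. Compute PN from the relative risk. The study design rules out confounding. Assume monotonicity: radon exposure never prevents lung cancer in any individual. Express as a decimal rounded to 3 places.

Under exogeneity and monotonicity, PN = (RR − 1) / RR = 1 − 1/RR.
PN = (9.326 − 1) / 9.326 = 8.326 / 9.326 ≈ 0.8928

PN ≈ 0.893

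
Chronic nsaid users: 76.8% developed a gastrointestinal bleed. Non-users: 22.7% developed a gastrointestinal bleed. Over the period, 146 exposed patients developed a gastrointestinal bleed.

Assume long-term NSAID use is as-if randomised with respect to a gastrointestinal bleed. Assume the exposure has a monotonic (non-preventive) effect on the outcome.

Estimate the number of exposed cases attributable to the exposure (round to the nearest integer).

about 103 cases

p₁ = 0.768, p₀ = 0.227.
PN = (p₁ − p₀)/p₁ = (0.768 − 0.227) / 0.768 ≈ 0.70443.
Attributable cases ≈ PN × (exposed cases) = 0.70443 × 146 ≈ 102.85.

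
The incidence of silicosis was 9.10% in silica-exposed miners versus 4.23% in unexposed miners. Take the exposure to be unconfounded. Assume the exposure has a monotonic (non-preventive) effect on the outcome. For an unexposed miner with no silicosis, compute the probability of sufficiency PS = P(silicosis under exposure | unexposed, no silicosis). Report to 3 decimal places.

p₁ = 0.091, p₀ = 0.0423.
Under exogeneity and monotonicity, PS = (p₁ − p₀) / (1 − p₀).
PS = (0.091 − 0.0423) / (1 − 0.0423) = 0.0487 / 0.9577 ≈ 0.0509

PS ≈ 0.051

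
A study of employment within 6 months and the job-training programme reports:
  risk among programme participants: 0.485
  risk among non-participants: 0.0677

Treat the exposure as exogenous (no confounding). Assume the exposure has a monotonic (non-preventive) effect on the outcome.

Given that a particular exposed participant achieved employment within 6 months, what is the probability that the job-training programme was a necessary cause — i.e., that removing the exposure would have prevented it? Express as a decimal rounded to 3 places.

PN ≈ 0.860

Let p₁ = 0.485, p₀ = 0.0677.
Under exogeneity and monotonicity, PN = (p₁ − p₀) / p₁.
PN = (0.485 − 0.0677) / 0.485 = 0.4173 / 0.485 ≈ 0.8604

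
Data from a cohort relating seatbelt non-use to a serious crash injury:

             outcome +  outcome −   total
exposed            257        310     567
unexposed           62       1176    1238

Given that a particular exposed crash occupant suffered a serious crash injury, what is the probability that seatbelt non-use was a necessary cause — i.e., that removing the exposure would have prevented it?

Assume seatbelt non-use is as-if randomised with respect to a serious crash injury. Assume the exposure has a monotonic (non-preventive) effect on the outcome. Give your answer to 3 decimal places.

p₁ = P(outcome | exposed) = 257/567 = 0.45326
p₀ = P(outcome | unexposed) = 62/1238 = 0.050081
Under exogeneity and monotonicity, PN = (p₁ − p₀)/p₁.
PN = (0.45326 − 0.050081) / 0.45326 ≈ 0.8895

PN ≈ 0.890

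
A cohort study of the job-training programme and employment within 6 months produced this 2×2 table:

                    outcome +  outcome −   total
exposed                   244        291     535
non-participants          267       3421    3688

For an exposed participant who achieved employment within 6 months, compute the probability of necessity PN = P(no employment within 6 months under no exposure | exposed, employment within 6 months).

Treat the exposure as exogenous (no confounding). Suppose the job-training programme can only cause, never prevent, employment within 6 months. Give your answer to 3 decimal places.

PN ≈ 0.841

p₁ = P(outcome | exposed) = 244/535 = 0.45607
p₀ = P(outcome | unexposed) = 267/3688 = 0.072397
Under exogeneity and monotonicity, PN = (p₁ − p₀)/p₁.
PN = (0.45607 − 0.072397) / 0.45607 ≈ 0.8413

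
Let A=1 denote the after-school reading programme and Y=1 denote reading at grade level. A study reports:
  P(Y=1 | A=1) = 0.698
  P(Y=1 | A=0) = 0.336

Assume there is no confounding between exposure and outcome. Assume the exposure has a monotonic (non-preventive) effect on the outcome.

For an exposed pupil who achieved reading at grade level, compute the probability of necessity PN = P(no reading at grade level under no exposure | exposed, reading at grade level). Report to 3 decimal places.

Let p₁ = 0.698, p₀ = 0.336.
Under exogeneity and monotonicity, PN = (p₁ − p₀) / p₁.
PN = (0.698 − 0.336) / 0.698 = 0.362 / 0.698 ≈ 0.5186

PN ≈ 0.519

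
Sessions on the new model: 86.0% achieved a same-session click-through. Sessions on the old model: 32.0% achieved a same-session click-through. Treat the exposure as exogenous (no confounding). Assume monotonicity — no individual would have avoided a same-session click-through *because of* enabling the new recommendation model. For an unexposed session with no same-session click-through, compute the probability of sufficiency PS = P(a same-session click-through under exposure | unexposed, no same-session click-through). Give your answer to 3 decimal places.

p₁ = 0.86, p₀ = 0.32.
Under exogeneity and monotonicity, PS = (p₁ − p₀) / (1 − p₀).
PS = (0.86 − 0.32) / (1 − 0.32) = 0.54 / 0.68 ≈ 0.7941

PS ≈ 0.794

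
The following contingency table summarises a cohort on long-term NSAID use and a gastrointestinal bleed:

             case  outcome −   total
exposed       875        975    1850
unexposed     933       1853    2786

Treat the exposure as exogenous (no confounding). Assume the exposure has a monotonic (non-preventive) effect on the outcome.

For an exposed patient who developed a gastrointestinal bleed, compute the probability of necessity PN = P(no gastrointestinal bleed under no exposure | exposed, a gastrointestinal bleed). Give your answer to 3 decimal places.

p₁ = P(outcome | exposed) = 875/1850 = 0.47297
p₀ = P(outcome | unexposed) = 933/2786 = 0.33489
Under exogeneity and monotonicity, PN = (p₁ − p₀) / p₁.
PN = (0.47297 − 0.33489) / 0.47297 = 0.13808 / 0.47297 ≈ 0.2919

PN ≈ 0.292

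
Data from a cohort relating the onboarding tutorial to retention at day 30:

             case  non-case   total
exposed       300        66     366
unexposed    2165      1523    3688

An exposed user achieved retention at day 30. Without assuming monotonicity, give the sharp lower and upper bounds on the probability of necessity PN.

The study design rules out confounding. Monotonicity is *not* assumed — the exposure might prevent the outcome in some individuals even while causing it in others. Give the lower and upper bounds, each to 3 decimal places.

p₁ = P(outcome | exposed) = 300/366 = 0.81967
p₀ = P(outcome | unexposed) = 2165/3688 = 0.58704
Under exogeneity alone the bounds on PN are max{0,(p₁−p₀)/p₁} ≤ PN ≤ min{1,(1−p₀)/p₁}.
  lower = (p₁ − p₀)/p₁ = 0.23263 / 0.81967 ≈ 0.2838
  upper = min{1, (1 − p₀)/p₁} = 0.41296 / 0.81967 ≈ 0.5038

0.284 ≤ PN ≤ 0.504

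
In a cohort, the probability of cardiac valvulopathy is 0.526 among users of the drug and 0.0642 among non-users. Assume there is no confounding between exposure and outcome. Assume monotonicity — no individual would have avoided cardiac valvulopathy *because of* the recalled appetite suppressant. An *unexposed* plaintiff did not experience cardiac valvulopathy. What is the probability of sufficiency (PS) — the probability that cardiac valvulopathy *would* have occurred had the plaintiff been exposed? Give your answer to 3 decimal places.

PS ≈ 0.493

Let p₁ = 0.526, p₀ = 0.0642.
Under exogeneity and monotonicity, PS = (p₁ − p₀) / (1 − p₀).
PS = (0.526 − 0.0642) / (1 − 0.0642) = 0.4618 / 0.9358 ≈ 0.4935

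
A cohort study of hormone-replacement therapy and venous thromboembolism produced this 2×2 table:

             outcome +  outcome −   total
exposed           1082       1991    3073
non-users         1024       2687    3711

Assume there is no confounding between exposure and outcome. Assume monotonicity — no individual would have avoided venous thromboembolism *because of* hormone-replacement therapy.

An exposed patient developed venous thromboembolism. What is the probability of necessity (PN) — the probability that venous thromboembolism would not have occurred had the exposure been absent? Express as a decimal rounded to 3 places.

p₁ = P(outcome | exposed) = 1082/3073 = 0.3521
p₀ = P(outcome | unexposed) = 1024/3711 = 0.27594
Under exogeneity and monotonicity, PN = (p₁ − p₀)/p₁.
PN = (0.3521 − 0.27594) / 0.3521 ≈ 0.2163

PN ≈ 0.216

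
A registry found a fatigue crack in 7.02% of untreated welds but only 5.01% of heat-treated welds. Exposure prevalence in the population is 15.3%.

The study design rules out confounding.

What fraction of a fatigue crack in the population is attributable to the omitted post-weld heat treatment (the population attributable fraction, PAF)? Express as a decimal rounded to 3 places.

PAF ≈ 0.058

p₁ = 0.0702, p₀ = 0.0501.
Overall risk P(Y=1) = π·p₁ + (1−π)·p₀ = 0.153×0.0702 + 0.847×0.0501 = 0.053175.
Under exogeneity, PAF = [P(Y=1) − p₀] / P(Y=1).
PAF = (0.053175 − 0.0501) / 0.053175 ≈ 0.0578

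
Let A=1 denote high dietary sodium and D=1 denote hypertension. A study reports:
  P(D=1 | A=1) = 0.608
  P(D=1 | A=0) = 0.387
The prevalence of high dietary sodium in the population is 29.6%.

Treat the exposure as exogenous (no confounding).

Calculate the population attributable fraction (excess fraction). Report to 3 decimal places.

PAF ≈ 0.145

Let p₁ = 0.608, p₀ = 0.387.
Overall risk P(Y=1) = π·p₁ + (1−π)·p₀ = 0.296×0.608 + 0.704×0.387 = 0.45242.
Under exogeneity, PAF = [P(Y=1) − p₀] / P(Y=1).
PAF = (0.45242 − 0.387) / 0.45242 ≈ 0.1446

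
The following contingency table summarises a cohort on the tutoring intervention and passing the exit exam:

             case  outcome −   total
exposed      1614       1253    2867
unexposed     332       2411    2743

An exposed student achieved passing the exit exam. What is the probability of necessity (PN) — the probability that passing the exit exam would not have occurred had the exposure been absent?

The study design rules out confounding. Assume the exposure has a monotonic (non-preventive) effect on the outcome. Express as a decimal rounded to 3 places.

PN ≈ 0.785

p₁ = P(outcome | exposed) = 1614/2867 = 0.56296
p₀ = P(outcome | unexposed) = 332/2743 = 0.12104
Under exogeneity and monotonicity, PN = (p₁ − p₀)/p₁.
PN = (0.56296 − 0.12104) / 0.56296 ≈ 0.7850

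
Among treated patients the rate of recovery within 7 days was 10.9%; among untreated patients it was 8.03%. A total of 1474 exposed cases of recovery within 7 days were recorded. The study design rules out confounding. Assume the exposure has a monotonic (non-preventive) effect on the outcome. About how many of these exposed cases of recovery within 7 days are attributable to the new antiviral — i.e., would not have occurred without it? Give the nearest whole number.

p₁ = 0.109, p₀ = 0.0803.
PN = (p₁ − p₀)/p₁ = (0.109 − 0.0803) / 0.109 ≈ 0.26330.
Attributable cases ≈ PN × (exposed cases) = 0.26330 × 1474 ≈ 388.11.

about 388 cases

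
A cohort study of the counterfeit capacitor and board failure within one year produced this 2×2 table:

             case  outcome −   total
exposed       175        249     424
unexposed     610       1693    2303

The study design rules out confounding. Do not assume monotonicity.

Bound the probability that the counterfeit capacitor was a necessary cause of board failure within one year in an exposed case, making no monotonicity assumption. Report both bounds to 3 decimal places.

p₁ = P(outcome | exposed) = 175/424 = 0.41274
p₀ = P(outcome | unexposed) = 610/2303 = 0.26487
Under exogeneity alone the bounds on PN are max{0,(p₁−p₀)/p₁} ≤ PN ≤ min{1,(1−p₀)/p₁}.
  lower = (p₁ − p₀)/p₁ = 0.14786 / 0.41274 ≈ 0.3583
  upper = min{1, (1 − p₀)/p₁} = 0.73513 / 0.41274 ≈ 1.7811 → capped at 1

0.358 ≤ PN ≤ 1.000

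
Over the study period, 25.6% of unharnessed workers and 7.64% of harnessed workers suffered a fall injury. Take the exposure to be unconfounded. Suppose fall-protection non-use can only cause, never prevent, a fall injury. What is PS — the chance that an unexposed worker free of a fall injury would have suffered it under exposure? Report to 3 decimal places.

PS ≈ 0.194

p₁ = 0.256, p₀ = 0.0764.
Under exogeneity and monotonicity, PS = (p₁ − p₀) / (1 − p₀).
PS = (0.256 − 0.0764) / (1 − 0.0764) = 0.1796 / 0.9236 ≈ 0.1945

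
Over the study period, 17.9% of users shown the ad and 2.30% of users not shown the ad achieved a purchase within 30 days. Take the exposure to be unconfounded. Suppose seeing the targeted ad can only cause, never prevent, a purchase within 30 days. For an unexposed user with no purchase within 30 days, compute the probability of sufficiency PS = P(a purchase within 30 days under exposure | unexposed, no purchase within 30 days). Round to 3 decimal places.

p₁ = 0.179, p₀ = 0.023.
Under exogeneity and monotonicity, PS = (p₁ − p₀) / (1 − p₀).
PS = (0.179 − 0.023) / (1 − 0.023) = 0.156 / 0.977 ≈ 0.1597

PS ≈ 0.160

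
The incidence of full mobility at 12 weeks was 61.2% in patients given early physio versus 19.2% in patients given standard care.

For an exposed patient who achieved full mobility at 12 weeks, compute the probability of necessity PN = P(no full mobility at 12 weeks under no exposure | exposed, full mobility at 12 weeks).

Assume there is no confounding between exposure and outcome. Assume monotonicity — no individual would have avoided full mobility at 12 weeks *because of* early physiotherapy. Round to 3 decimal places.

PN ≈ 0.686

p₁ = 0.612, p₀ = 0.192.
Under exogeneity and monotonicity, PN = (p₁ − p₀) / p₁.
PN = (0.612 − 0.192) / 0.612 = 0.42 / 0.612 ≈ 0.6863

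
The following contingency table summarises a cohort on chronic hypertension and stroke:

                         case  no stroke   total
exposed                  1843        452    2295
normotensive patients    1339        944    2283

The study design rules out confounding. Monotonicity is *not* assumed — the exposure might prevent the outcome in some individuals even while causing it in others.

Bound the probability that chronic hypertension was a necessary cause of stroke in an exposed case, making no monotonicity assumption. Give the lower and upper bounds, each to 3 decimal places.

0.270 ≤ PN ≤ 0.515

p₁ = P(outcome | exposed) = 1843/2295 = 0.80305
p₀ = P(outcome | unexposed) = 1339/2283 = 0.58651
Under exogeneity alone the bounds on PN are max{0,(p₁−p₀)/p₁} ≤ PN ≤ min{1,(1−p₀)/p₁}.
  lower = (p₁ − p₀)/p₁ = 0.21654 / 0.80305 ≈ 0.2696
  upper = min{1, (1 − p₀)/p₁} = 0.41349 / 0.80305 ≈ 0.5149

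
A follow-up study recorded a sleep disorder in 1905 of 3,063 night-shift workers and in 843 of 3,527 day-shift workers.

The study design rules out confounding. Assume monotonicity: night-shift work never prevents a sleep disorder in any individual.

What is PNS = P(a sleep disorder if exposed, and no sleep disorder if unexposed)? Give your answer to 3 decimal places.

PNS ≈ 0.383

p₁ = P(outcome | exposed) = 1905/3063 = 0.62194
p₀ = P(outcome | unexposed) = 843/3527 = 0.23901
Under exogeneity and monotonicity, PNS = p₁ − p₀.
PNS = 0.62194 − 0.23901 = 0.38293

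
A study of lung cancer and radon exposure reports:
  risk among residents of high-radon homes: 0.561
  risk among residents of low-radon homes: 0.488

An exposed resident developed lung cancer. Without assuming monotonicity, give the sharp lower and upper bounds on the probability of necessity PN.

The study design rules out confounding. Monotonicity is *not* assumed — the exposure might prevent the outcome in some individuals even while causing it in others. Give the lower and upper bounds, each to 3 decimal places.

Let p₁ = 0.561, p₀ = 0.488.
Under exogeneity alone the bounds on PN are max{0,(p₁−p₀)/p₁} ≤ PN ≤ min{1,(1−p₀)/p₁}.
  lower = (p₁ − p₀)/p₁ = 0.073 / 0.561 ≈ 0.1301
  upper = min{1, (1 − p₀)/p₁} = 0.512 / 0.561 ≈ 0.9127

0.130 ≤ PN ≤ 0.913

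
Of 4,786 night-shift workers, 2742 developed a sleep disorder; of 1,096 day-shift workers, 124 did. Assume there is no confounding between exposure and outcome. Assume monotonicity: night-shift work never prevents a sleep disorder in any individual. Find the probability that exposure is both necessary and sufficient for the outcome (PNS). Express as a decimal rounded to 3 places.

p₁ = P(outcome | exposed) = 2742/4786 = 0.57292
p₀ = P(outcome | unexposed) = 124/1096 = 0.11314
Under exogeneity and monotonicity, PNS = p₁ − p₀.
PNS = 0.57292 − 0.11314 = 0.45978

PNS ≈ 0.460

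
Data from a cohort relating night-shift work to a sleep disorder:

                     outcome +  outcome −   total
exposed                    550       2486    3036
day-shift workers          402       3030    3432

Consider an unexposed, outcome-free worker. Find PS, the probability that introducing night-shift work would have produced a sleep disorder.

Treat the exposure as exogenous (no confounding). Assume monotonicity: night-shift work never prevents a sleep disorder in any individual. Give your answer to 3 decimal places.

PS ≈ 0.073

p₁ = P(outcome | exposed) = 550/3036 = 0.18116
p₀ = P(outcome | unexposed) = 402/3432 = 0.11713
Under exogeneity and monotonicity, PS = (p₁ − p₀)/(1 − p₀).
PS = (0.18116 − 0.11713) / 0.88287 ≈ 0.0725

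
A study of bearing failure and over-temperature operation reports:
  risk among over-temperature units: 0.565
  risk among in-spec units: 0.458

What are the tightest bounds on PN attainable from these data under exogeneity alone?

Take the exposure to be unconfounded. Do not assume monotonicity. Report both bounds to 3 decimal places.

0.189 ≤ PN ≤ 0.959

Let p₁ = 0.565, p₀ = 0.458.
Under exogeneity alone the bounds on PN are max{0,(p₁−p₀)/p₁} ≤ PN ≤ min{1,(1−p₀)/p₁}.
  lower = (p₁ − p₀)/p₁ = 0.107 / 0.565 ≈ 0.1894
  upper = min{1, (1 − p₀)/p₁} = 0.542 / 0.565 ≈ 0.9593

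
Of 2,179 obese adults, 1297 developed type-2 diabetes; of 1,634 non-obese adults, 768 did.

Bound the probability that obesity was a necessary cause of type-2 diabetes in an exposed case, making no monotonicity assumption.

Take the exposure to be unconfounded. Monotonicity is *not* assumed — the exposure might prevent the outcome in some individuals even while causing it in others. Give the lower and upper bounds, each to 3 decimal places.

p₁ = P(outcome | exposed) = 1297/2179 = 0.59523
p₀ = P(outcome | unexposed) = 768/1634 = 0.47001
Under exogeneity alone the bounds on PN are max{0,(p₁−p₀)/p₁} ≤ PN ≤ min{1,(1−p₀)/p₁}.
  lower = (p₁ − p₀)/p₁ = 0.12521 / 0.59523 ≈ 0.2104
  upper = min{1, (1 − p₀)/p₁} = 0.52999 / 0.59523 ≈ 0.8904

0.210 ≤ PN ≤ 0.890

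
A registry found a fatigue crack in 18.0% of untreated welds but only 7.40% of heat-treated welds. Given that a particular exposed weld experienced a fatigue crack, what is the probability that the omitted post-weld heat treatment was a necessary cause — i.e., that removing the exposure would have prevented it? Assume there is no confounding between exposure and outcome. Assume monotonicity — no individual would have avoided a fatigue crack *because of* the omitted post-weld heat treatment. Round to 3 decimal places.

PN ≈ 0.589

p₁ = 0.18, p₀ = 0.074.
Under exogeneity and monotonicity, PN = (p₁ − p₀) / p₁.
PN = (0.18 − 0.074) / 0.18 = 0.106 / 0.18 ≈ 0.5889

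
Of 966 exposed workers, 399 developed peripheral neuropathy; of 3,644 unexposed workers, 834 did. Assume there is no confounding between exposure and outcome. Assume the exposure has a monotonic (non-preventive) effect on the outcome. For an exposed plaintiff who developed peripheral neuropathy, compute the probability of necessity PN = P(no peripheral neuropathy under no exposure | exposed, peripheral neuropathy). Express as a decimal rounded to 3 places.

PN ≈ 0.446

p₁ = P(outcome | exposed) = 399/966 = 0.41304
p₀ = P(outcome | unexposed) = 834/3644 = 0.22887
Under exogeneity and monotonicity, PN = (p₁ − p₀) / p₁.
PN = (0.41304 − 0.22887) / 0.41304 = 0.18417 / 0.41304 ≈ 0.4459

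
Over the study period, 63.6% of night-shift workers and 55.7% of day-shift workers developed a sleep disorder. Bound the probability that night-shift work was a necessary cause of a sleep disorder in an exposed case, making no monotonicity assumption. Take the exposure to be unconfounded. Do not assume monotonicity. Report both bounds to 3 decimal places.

p₁ = 0.636, p₀ = 0.557.
Under exogeneity alone the bounds on PN are max{0,(p₁−p₀)/p₁} ≤ PN ≤ min{1,(1−p₀)/p₁}.
  lower = (p₁ − p₀)/p₁ = 0.079 / 0.636 ≈ 0.1242
  upper = min{1, (1 − p₀)/p₁} = 0.443 / 0.636 ≈ 0.6965

0.124 ≤ PN ≤ 0.697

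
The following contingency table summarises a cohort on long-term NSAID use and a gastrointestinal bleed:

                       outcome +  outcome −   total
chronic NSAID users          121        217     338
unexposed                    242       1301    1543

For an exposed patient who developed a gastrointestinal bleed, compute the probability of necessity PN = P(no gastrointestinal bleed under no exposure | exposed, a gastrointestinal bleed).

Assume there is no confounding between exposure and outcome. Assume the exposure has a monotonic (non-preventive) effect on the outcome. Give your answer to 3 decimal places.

p₁ = P(outcome | exposed) = 121/338 = 0.35799
p₀ = P(outcome | unexposed) = 242/1543 = 0.15684
Under exogeneity and monotonicity, PN = (p₁ − p₀)/p₁.
PN = (0.35799 − 0.15684) / 0.35799 ≈ 0.5619

PN ≈ 0.562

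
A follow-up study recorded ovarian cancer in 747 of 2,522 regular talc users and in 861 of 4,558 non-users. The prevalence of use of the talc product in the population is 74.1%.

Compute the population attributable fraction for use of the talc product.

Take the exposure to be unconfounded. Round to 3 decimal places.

p₁ = P(outcome | exposed) = 747/2522 = 0.29619
p₀ = P(outcome | unexposed) = 861/4558 = 0.1889
Overall risk P(Y=1) = π·p₁ + (1−π)·p₀ = 0.741×0.29619 + 0.259×0.1889 = 0.2684.
Under exogeneity, PAF = [P(Y=1) − p₀] / P(Y=1).
PAF = (0.2684 − 0.1889) / 0.2684 ≈ 0.2962

PAF ≈ 0.296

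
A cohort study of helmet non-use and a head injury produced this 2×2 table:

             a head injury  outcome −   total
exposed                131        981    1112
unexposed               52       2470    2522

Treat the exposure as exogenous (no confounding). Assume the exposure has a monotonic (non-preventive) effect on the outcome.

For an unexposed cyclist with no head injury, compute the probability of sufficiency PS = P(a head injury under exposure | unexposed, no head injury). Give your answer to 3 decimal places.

PS ≈ 0.099

p₁ = P(outcome | exposed) = 131/1112 = 0.11781
p₀ = P(outcome | unexposed) = 52/2522 = 0.020619
Under exogeneity and monotonicity, PS = (p₁ − p₀) / (1 − p₀).
PS = (0.11781 − 0.020619) / (1 − 0.020619) = 0.097187 / 0.97938 ≈ 0.0992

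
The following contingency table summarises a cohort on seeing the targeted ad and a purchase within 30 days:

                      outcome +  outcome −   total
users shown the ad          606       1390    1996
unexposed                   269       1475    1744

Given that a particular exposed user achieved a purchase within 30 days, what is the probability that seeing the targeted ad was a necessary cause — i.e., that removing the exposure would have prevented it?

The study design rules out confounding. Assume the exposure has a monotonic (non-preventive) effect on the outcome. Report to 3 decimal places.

p₁ = P(outcome | exposed) = 606/1996 = 0.30361
p₀ = P(outcome | unexposed) = 269/1744 = 0.15424
Under exogeneity and monotonicity, PN = (p₁ − p₀)/p₁.
PN = (0.30361 − 0.15424) / 0.30361 ≈ 0.4920

PN ≈ 0.492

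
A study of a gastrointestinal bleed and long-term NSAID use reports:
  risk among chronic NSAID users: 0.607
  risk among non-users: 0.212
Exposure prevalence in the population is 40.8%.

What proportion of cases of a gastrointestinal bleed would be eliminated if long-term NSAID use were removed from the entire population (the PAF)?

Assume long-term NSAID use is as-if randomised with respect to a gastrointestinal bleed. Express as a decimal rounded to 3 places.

Let p₁ = 0.607, p₀ = 0.212.
Overall risk P(Y=1) = π·p₁ + (1−π)·p₀ = 0.408×0.607 + 0.592×0.212 = 0.37316.
Under exogeneity, PAF = [P(Y=1) − p₀] / P(Y=1).
PAF = (0.37316 − 0.212) / 0.37316 ≈ 0.4319

PAF ≈ 0.432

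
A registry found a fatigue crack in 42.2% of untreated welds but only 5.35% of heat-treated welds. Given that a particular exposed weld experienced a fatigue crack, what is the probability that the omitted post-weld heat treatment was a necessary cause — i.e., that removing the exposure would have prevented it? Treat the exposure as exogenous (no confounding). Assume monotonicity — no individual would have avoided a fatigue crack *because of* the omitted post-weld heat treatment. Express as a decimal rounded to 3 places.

PN ≈ 0.873

p₁ = 0.422, p₀ = 0.0535.
Under exogeneity and monotonicity, PN = (p₁ − p₀) / p₁.
PN = (0.422 − 0.0535) / 0.422 = 0.3685 / 0.422 ≈ 0.8732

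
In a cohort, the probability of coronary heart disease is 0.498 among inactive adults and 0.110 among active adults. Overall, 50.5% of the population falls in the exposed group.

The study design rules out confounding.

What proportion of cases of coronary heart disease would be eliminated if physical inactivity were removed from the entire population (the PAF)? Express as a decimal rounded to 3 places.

Let p₁ = 0.498, p₀ = 0.11.
Overall risk P(Y=1) = π·p₁ + (1−π)·p₀ = 0.505×0.498 + 0.495×0.11 = 0.30594.
Under exogeneity, PAF = [P(Y=1) − p₀] / P(Y=1).
PAF = (0.30594 − 0.11) / 0.30594 ≈ 0.6405

PAF ≈ 0.640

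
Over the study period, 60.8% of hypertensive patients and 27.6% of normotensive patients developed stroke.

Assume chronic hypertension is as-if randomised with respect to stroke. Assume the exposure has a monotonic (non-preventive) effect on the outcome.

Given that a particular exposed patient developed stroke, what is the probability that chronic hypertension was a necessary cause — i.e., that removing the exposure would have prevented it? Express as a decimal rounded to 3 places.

PN ≈ 0.546

p₁ = 0.608, p₀ = 0.276.
Under exogeneity and monotonicity, PN = (p₁ − p₀) / p₁.
PN = (0.608 − 0.276) / 0.608 = 0.332 / 0.608 ≈ 0.5461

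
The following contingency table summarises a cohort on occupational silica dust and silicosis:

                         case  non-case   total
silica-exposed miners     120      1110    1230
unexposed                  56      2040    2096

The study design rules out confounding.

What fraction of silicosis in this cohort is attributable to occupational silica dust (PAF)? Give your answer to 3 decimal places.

PAF ≈ 0.495

p₁ = P(outcome | exposed) = 120/1230 = 0.097561
p₀ = P(outcome | unexposed) = 56/2096 = 0.026718
Exposure prevalence π = 1230/3326 = 0.36981; overall risk P(Y=1) = 0.052916.
Under exogeneity, PAF = [P(Y=1) − p₀]/P(Y=1).
PAF = (0.052916 − 0.026718) / 0.052916 ≈ 0.4951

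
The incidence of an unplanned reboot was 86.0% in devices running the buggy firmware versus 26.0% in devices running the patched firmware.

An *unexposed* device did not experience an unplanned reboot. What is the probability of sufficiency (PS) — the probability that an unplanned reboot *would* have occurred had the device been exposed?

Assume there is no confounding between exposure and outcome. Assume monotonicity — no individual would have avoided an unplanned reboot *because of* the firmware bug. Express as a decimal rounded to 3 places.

p₁ = 0.86, p₀ = 0.26.
Under exogeneity and monotonicity, PS = (p₁ − p₀) / (1 − p₀).
PS = (0.86 − 0.26) / (1 − 0.26) = 0.6 / 0.74 ≈ 0.8108

PS ≈ 0.811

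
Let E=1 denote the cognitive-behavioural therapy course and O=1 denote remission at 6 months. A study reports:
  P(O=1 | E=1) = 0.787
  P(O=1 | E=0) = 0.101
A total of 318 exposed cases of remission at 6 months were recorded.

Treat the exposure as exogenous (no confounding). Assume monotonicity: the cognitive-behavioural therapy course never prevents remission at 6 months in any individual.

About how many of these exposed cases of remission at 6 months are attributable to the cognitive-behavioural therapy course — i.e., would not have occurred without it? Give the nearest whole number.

Let p₁ = 0.787, p₀ = 0.101.
PN = (p₁ − p₀)/p₁ = (0.787 − 0.101) / 0.787 ≈ 0.87166.
Attributable cases ≈ PN × (exposed cases) = 0.87166 × 318 ≈ 277.19.

about 277 cases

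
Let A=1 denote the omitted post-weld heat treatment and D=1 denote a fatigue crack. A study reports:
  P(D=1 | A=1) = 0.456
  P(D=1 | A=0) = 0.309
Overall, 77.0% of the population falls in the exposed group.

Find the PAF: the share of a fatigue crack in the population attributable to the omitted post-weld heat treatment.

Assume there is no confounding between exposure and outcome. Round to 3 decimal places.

PAF ≈ 0.268

Let p₁ = 0.456, p₀ = 0.309.
Overall risk P(Y=1) = π·p₁ + (1−π)·p₀ = 0.77×0.456 + 0.23×0.309 = 0.42219.
Under exogeneity, PAF = [P(Y=1) − p₀] / P(Y=1).
PAF = (0.42219 − 0.309) / 0.42219 ≈ 0.2681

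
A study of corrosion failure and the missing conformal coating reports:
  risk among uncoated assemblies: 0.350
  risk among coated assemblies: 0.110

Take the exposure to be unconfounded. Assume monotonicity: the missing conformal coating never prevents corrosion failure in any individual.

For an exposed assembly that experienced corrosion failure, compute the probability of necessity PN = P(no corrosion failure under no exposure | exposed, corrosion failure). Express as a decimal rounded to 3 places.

PN ≈ 0.686

Let p₁ = 0.35, p₀ = 0.11.
Under exogeneity and monotonicity, PN = (p₁ − p₀) / p₁.
PN = (0.35 − 0.11) / 0.35 = 0.24 / 0.35 ≈ 0.6857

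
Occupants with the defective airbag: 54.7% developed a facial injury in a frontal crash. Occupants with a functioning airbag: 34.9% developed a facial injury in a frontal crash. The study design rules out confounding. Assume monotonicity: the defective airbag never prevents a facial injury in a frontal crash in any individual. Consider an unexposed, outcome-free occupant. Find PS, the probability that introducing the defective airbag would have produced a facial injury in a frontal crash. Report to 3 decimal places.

PS ≈ 0.304

p₁ = 0.547, p₀ = 0.349.
Under exogeneity and monotonicity, PS = (p₁ − p₀) / (1 − p₀).
PS = (0.547 − 0.349) / (1 − 0.349) = 0.198 / 0.651 ≈ 0.3041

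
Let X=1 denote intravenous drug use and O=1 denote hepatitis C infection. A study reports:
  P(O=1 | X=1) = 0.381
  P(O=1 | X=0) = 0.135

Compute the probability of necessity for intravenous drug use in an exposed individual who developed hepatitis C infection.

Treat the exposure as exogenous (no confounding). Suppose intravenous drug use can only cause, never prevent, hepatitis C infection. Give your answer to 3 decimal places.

Let p₁ = 0.381, p₀ = 0.135.
Under exogeneity and monotonicity, PN = (p₁ − p₀) / p₁.
PN = (0.381 − 0.135) / 0.381 = 0.246 / 0.381 ≈ 0.6457

PN ≈ 0.646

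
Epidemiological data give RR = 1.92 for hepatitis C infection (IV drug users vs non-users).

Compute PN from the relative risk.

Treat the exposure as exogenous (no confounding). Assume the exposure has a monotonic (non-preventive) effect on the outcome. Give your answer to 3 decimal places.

PN ≈ 0.479

Under exogeneity and monotonicity, PN = (RR − 1) / RR = 1 − 1/RR.
PN = (1.92 − 1) / 1.92 = 0.92 / 1.92 ≈ 0.4792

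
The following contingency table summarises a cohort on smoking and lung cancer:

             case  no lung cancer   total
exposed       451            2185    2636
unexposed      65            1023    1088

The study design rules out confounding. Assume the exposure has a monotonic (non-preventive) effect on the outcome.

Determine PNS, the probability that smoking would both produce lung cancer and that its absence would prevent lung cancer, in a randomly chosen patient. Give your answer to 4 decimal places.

p₁ = P(outcome | exposed) = 451/2636 = 0.17109
p₀ = P(outcome | unexposed) = 65/1088 = 0.059743
Under exogeneity and monotonicity, PNS = p₁ − p₀.
PNS = 0.17109 − 0.059743 = 0.11135

PNS ≈ 0.1113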